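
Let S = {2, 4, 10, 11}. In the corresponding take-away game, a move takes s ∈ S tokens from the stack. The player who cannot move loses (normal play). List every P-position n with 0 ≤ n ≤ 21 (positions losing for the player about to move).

0, 1, 6, 7, 13, 14, 19, 20

n :  0  1  2  3  4  5  6  7  8  9 10 11 12 13 14 15 16 17 18 19 20 21
G :  0  0  1  1  2  2  0  0  1  1  2  2  3  0  0  1  1  2  2  0  0  1
P-positions are exactly the n with G(n) = 0.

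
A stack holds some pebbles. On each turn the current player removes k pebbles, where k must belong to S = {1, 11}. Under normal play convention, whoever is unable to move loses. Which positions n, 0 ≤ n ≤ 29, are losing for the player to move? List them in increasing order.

0, 2, 4, 6, 8, 10, 12, 14, 16, 18, 20, 22, 24, 26, 28

G(0) = 0
G(1) = mex{0} = 1
G(2) = mex{1} = 0
G(3) = mex{0} = 1
G(4) = mex{1} = 0
G(5) = mex{0} = 1
G(6) = mex{1} = 0
G(7) = mex{0} = 1
G(8) = mex{1} = 0
G(9) = mex{0} = 1
G(10) = mex{1} = 0
G(11) = mex{0,0} = 1
G(12) = mex{1,1} = 0
G(13) = mex{0,0} = 1
G(14) = mex{1,1} = 0
G(15) = mex{0,0} = 1
G(16) = mex{1,1} = 0
G(17) = mex{0,0} = 1
G(18) = mex{1,1} = 0
G(19) = mex{0,0} = 1
G(20) = mex{1,1} = 0
G(21) = mex{0,0} = 1
G(22) = mex{1,1} = 0
G(23) = mex{0,0} = 1
G(24) = mex{1,1} = 0
G(25) = mex{0,0} = 1
G(26) = mex{1,1} = 0
G(27) = mex{0,0} = 1
G(28) = mex{1,1} = 0
G(29) = mex{0,0} = 1
P-positions are exactly the n with G(n) = 0.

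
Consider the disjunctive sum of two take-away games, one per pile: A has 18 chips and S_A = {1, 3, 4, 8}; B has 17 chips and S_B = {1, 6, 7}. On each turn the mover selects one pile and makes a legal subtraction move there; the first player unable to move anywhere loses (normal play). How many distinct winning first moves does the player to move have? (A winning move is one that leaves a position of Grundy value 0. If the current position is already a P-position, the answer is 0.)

Pile A, S = {1, 3, 4, 8}:
n :  0  1  2  3  4  5  6  7  8  9 10 11 12 13 14 15 16 17 18
G :  0  1  0  1  2  3  2  0  1  0  1  2  3  2  0  1  0  1  2
G_A(18) = 2.
Pile B, S = {1, 6, 7}:
G(0) = 0
G(1) = mex{0} = 1
G(2) = mex{1} = 0
G(3) = mex{0} = 1
G(4) = mex{1} = 0
G(5) = mex{0} = 1
G(6) = mex{1,0} = 2
G(7) = mex{2,1,0} = 3
G(8) = mex{3,0,1} = 2
G(9) = mex{2,1,0} = 3
G(10) = mex{3,0,1} = 2
G(11) = mex{2,1,0} = 3
G(12) = mex{3,2,1} = 0
G(13) = mex{0,3,2} = 1
G(14) = mex{1,2,3} = 0
G(15) = mex{0,3,2} = 1
G(16) = mex{1,2,3} = 0
G(17) = mex{0,3,2} = 1
G_B(17) = 1.
Combined Grundy value = 2 ⊕ 1 = 3.
A winning move leaves total XOR = 0, i.e. changes one component's Grundy value g to g ⊕ X where X is the current total.
Pile A: need g' = 2⊕3 = 1. Options: 18−1→G=1, 18−3→G=1, 18−4→G=0, 18−8→G=1. Hits: 3.
Pile B: need g' = 1⊕3 = 2. Options: 17−1→G=0, 17−6→G=3, 17−7→G=2. Hits: 1.

4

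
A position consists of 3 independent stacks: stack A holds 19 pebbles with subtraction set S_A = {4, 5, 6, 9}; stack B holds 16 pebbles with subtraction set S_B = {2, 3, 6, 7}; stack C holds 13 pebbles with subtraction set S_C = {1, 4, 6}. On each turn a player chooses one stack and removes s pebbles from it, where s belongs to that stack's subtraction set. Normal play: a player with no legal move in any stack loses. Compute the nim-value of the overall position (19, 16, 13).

Stack A, S = {4, 5, 6, 9}:
n :  0  1  2  3  4  5  6  7  8  9 10 11 12 13 14 15 16 17 18 19
G :  0  0  0  0  1  1  1  1  2  2  2  2  3  0  0  0  0  1  1  1
G_A(19) = 1.
Stack B, S = {2, 3, 6, 7}:
n :  0  1  2  3  4  5  6  7  8  9 10 11 12 13 14 15 16
G :  0  0  1  1  2  0  3  1  2  0  0  1  1  2  0  3  1
G_B(16) = 1.
Stack C, S = {1, 4, 6}:
n :  0  1  2  3  4  5  6  7  8  9 10 11 12 13
G :  0  1  0  1  2  0  1  0  1  2  0  1  0  1
G_C(13) = 1.
Combined Grundy value = 1 ⊕ 1 ⊕ 1 = 1.

1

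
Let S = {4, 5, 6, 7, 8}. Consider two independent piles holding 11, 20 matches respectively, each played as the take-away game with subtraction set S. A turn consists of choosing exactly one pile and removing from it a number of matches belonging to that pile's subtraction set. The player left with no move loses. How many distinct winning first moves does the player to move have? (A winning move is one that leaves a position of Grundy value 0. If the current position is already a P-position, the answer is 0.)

0

All piles use S = {4, 5, 6, 7, 8}:
G(0) = 0
G(1) = mex{} = 0
G(2) = mex{} = 0
G(3) = mex{} = 0
G(4) = mex{0} = 1
G(5) = mex{0,0} = 1
G(6) = mex{0,0,0} = 1
G(7) = mex{0,0,0,0} = 1
G(8) = mex{1,0,0,0,0} = 2
G(9) = mex{1,1,0,0,0} = 2
G(10) = mex{1,1,1,0,0} = 2
G(11) = mex{1,1,1,1,0} = 2
G(12) = mex{2,1,1,1,1} = 0
G(13) = mex{2,2,1,1,1} = 0
G(14) = mex{2,2,2,1,1} = 0
G(15) = mex{2,2,2,2,1} = 0
G(16) = mex{0,2,2,2,2} = 1
G(17) = mex{0,0,2,2,2} = 1
G(18) = mex{0,0,0,2,2} = 1
G(19) = mex{0,0,0,0,2} = 1
G(20) = mex{1,0,0,0,0} = 2
Pile A: G(11) = 2.
Pile B: G(20) = 2.
Combined Grundy value = 2 ⊕ 2 = 0.
A winning move leaves total XOR = 0, i.e. changes one component's Grundy value g to g ⊕ X where X is the current total.
Pile A: target g' = 2⊕0 = 2, but every legal move changes the Grundy value (mex property), so 0 moves.
Pile B: target g' = 2⊕0 = 2, but every legal move changes the Grundy value (mex property), so 0 moves.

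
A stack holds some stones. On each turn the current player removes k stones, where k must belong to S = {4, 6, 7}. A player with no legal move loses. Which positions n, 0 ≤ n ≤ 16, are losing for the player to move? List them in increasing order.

0, 1, 2, 3, 11, 12, 13, 14

G(0) = 0
G(1) = mex{} = 0
G(2) = mex{} = 0
G(3) = mex{} = 0
G(4) = mex{0} = 1
G(5) = mex{0} = 1
G(6) = mex{0,0} = 1
G(7) = mex{0,0,0} = 1
G(8) = mex{1,0,0} = 2
G(9) = mex{1,0,0} = 2
G(10) = mex{1,1,0} = 2
G(11) = mex{1,1,1} = 0
G(12) = mex{2,1,1} = 0
G(13) = mex{2,1,1} = 0
G(14) = mex{2,2,1} = 0
G(15) = mex{0,2,2} = 1
G(16) = mex{0,2,2} = 1
P-positions are exactly the n with G(n) = 0.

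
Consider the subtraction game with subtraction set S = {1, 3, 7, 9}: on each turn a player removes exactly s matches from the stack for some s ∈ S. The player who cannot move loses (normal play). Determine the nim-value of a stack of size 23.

1

G(0) = 0
G(1) = mex{0} = 1
G(2) = mex{1} = 0
G(3) = mex{0,0} = 1
G(4) = mex{1,1} = 0
G(5) = mex{0,0} = 1
G(6) = mex{1,1} = 0
G(7) = mex{0,0,0} = 1
G(8) = mex{1,1,1} = 0
G(9) = mex{0,0,0,0} = 1
G(10) = mex{1,1,1,1} = 0
G(11) = mex{0,0,0,0} = 1
G(12) = mex{1,1,1,1} = 0
G(13) = mex{0,0,0,0} = 1
G(14) = mex{1,1,1,1} = 0
G(15) = mex{0,0,0,0} = 1
G(16) = mex{1,1,1,1} = 0
G(17) = mex{0,0,0,0} = 1
G(18) = mex{1,1,1,1} = 0
G(19) = mex{0,0,0,0} = 1
G(20) = mex{1,1,1,1} = 0
G(21) = mex{0,0,0,0} = 1
G(22) = mex{1,1,1,1} = 0
G(23) = mex{0,0,0,0} = 1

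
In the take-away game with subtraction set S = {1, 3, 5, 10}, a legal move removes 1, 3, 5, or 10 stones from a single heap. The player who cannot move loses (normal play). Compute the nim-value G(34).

0

G(0) = 0
G(1) = mex{0} = 1
G(2) = mex{1} = 0
G(3) = mex{0,0} = 1
G(4) = mex{1,1} = 0
G(5) = mex{0,0,0} = 1
G(6) = mex{1,1,1} = 0
G(7) = mex{0,0,0} = 1
G(8) = mex{1,1,1} = 0
G(9) = mex{0,0,0} = 1
G(10) = mex{1,1,1,0} = 2
G(11) = mex{2,0,0,1} = 3
G(12) = mex{3,1,1,0} = 2
G(13) = mex{2,2,0,1} = 3
G(14) = mex{3,3,1,0} = 2
G(15) = mex{2,2,2,1} = 0
G(16) = mex{0,3,3,0} = 1
G(17) = mex{1,2,2,1} = 0
G(18) = mex{0,0,3,0} = 1
G(19) = mex{1,1,2,1} = 0
G(20) = mex{0,0,0,2} = 1
G(21) = mex{1,1,1,3} = 0
G(22) = mex{0,0,0,2} = 1
G(23) = mex{1,1,1,3} = 0
G(24) = mex{0,0,0,2} = 1
G(25) = mex{1,1,1,0} = 2
G(26) = mex{2,0,0,1} = 3
G(27) = mex{3,1,1,0} = 2
G(28) = mex{2,2,0,1} = 3
G(29) = mex{3,3,1,0} = 2
G(30) = mex{2,2,2,1} = 0
G(31) = mex{0,3,3,0} = 1
G(32) = mex{1,2,2,1} = 0
G(33) = mex{0,0,3,0} = 1
G(34) = mex{1,1,2,1} = 0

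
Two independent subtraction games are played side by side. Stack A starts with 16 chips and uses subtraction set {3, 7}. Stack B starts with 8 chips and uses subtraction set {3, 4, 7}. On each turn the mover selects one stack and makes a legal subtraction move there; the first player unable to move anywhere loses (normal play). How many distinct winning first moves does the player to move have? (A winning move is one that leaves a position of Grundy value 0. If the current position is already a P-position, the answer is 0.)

Stack A, S = {3, 7}:
G(0) = 0
G(1) = mex{} = 0
G(2) = mex{} = 0
G(3) = mex{0} = 1
G(4) = mex{0} = 1
G(5) = mex{0} = 1
G(6) = mex{1} = 0
G(7) = mex{1,0} = 2
G(8) = mex{1,0} = 2
G(9) = mex{0,0} = 1
G(10) = mex{2,1} = 0
G(11) = mex{2,1} = 0
G(12) = mex{1,1} = 0
G(13) = mex{0,0} = 1
G(14) = mex{0,2} = 1
G(15) = mex{0,2} = 1
G(16) = mex{1,1} = 0
G_A(16) = 0.
Stack B, S = {3, 4, 7}:
n : 0 1 2 3 4 5 6 7 8
G : 0 0 0 1 1 1 2 2 2
G_B(8) = 2.
Combined Grundy value = 0 ⊕ 2 = 2.
A winning move leaves total XOR = 0, i.e. changes one component's Grundy value g to g ⊕ X where X is the current total.
Stack A: need g' = 0⊕2 = 2. Options: 16−3→G=1, 16−7→G=1. Hits: 0.
Stack B: need g' = 2⊕2 = 0. Options: 8−3→G=1, 8−4→G=1, 8−7→G=0. Hits: 1.

1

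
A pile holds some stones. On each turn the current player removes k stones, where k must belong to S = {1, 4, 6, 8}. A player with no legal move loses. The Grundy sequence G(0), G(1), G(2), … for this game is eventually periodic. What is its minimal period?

12

G(0) = 0
G(1) = mex{0} = 1
G(2) = mex{1} = 0
G(3) = mex{0} = 1
G(4) = mex{1,0} = 2
G(5) = mex{2,1} = 0
G(6) = mex{0,0,0} = 1
G(7) = mex{1,1,1} = 0
G(8) = mex{0,2,0,0} = 1
G(9) = mex{1,0,1,1} = 2
G(10) = mex{2,1,2,0} = 3
G(11) = mex{3,0,0,1} = 2
G(12) = mex{2,1,1,2} = 0
G(13) = mex{0,2,0,0} = 1
G(14) = mex{1,3,1,1} = 0
G(15) = mex{0,2,2,0} = 1
G(16) = mex{1,0,3,1} = 2
G(17) = mex{2,1,2,2} = 0
G(18) = mex{0,0,0,3} = 1
G(19) = mex{1,1,1,2} = 0
G(20) = mex{0,2,0,0} = 1
G(21) = mex{1,0,1,1} = 2
G(22) = mex{2,1,2,0} = 3
G(23) = mex{3,0,0,1} = 2
G(24) = mex{2,1,1,2} = 0
G(25) = mex{0,2,0,0} = 1
G(n+12) = G(n) holds for n = 0,…,7 (a full window of length max(S) = 8), so the sequence is purely periodic with period 12.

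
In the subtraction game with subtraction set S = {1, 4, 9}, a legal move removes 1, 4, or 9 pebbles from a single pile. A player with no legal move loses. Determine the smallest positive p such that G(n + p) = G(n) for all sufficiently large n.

n :  0  1  2  3  4  5  6  7  8  9 10 11 12 13 14 15
G :  0  1  0  1  2  0  1  0  1  2  0  1  0  1  2  0
G(n+5) = G(n) holds for n = 0,…,8 (a full window of length max(S) = 9), so the sequence is purely periodic with period 5.

5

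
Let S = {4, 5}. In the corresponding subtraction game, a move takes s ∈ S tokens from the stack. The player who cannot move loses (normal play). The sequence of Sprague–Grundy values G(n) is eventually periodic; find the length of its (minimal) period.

9

G(0) = 0
G(1) = mex{} = 0
G(2) = mex{} = 0
G(3) = mex{} = 0
G(4) = mex{0} = 1
G(5) = mex{0,0} = 1
G(6) = mex{0,0} = 1
G(7) = mex{0,0} = 1
G(8) = mex{1,0} = 2
G(9) = mex{1,1} = 0
G(10) = mex{1,1} = 0
G(11) = mex{1,1} = 0
G(12) = mex{2,1} = 0
G(13) = mex{0,2} = 1
G(14) = mex{0,0} = 1
G(15) = mex{0,0} = 1
G(16) = mex{0,0} = 1
G(17) = mex{1,0} = 2
G(18) = mex{1,1} = 0
G(19) = mex{1,1} = 0
G(n+9) = G(n) holds for n = 0,…,4 (a full window of length max(S) = 5), so the sequence is purely periodic with period 9.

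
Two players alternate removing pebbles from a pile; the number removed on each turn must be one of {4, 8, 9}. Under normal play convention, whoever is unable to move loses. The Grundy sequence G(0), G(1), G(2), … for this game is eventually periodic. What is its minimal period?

G(0) = 0
G(1) = mex{} = 0
G(2) = mex{} = 0
G(3) = mex{} = 0
G(4) = mex{0} = 1
G(5) = mex{0} = 1
G(6) = mex{0} = 1
G(7) = mex{0} = 1
G(8) = mex{1,0} = 2
G(9) = mex{1,0,0} = 2
G(10) = mex{1,0,0} = 2
G(11) = mex{1,0,0} = 2
G(12) = mex{2,1,0} = 3
G(13) = mex{2,1,1} = 0
G(14) = mex{2,1,1} = 0
G(15) = mex{2,1,1} = 0
G(16) = mex{3,2,1} = 0
G(17) = mex{0,2,2} = 1
G(18) = mex{0,2,2} = 1
G(19) = mex{0,2,2} = 1
G(20) = mex{0,3,2} = 1
G(21) = mex{1,0,3} = 2
G(22) = mex{1,0,0} = 2
G(23) = mex{1,0,0} = 2
G(24) = mex{1,0,0} = 2
G(25) = mex{2,1,0} = 3
G(26) = mex{2,1,1} = 0
G(27) = mex{2,1,1} = 0
G(n+13) = G(n) holds for n = 0,…,8 (a full window of length max(S) = 9), so the sequence is purely periodic with period 13.

13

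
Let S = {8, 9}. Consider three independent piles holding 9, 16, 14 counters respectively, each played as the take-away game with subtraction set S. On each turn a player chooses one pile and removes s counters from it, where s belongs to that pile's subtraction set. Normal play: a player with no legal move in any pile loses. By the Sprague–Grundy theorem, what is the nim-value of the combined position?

2

All piles use S = {8, 9}:
n :  0  1  2  3  4  5  6  7  8  9 10 11 12 13 14 15 16
G :  0  0  0  0  0  0  0  0  1  1  1  1  1  1  1  1  2
Pile A: G(9) = 1.
Pile B: G(16) = 2.
Pile C: G(14) = 1.
Combined Grundy value = 1 ⊕ 2 ⊕ 1 = 2.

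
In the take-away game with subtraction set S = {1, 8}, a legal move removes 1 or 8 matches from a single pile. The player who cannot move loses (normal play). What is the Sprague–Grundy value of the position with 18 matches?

0

G(0) = 0
G(1) = mex{0} = 1
G(2) = mex{1} = 0
G(3) = mex{0} = 1
G(4) = mex{1} = 0
G(5) = mex{0} = 1
G(6) = mex{1} = 0
G(7) = mex{0} = 1
G(8) = mex{1,0} = 2
G(9) = mex{2,1} = 0
G(10) = mex{0,0} = 1
G(11) = mex{1,1} = 0
G(12) = mex{0,0} = 1
G(13) = mex{1,1} = 0
G(14) = mex{0,0} = 1
G(15) = mex{1,1} = 0
G(16) = mex{0,2} = 1
G(17) = mex{1,0} = 2
G(18) = mex{2,1} = 0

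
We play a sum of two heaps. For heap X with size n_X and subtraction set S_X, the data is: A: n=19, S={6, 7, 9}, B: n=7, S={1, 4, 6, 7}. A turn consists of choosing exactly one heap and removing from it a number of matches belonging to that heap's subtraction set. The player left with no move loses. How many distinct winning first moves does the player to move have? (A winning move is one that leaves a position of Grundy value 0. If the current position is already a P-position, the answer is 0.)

3

Heap A, S = {6, 7, 9}:
n :  0  1  2  3  4  5  6  7  8  9 10 11 12 13 14 15 16 17 18 19
G :  0  0  0  0  0  0  1  1  1  1  1  1  2  2  2  0  0  0  0  0
G_A(19) = 0.
Heap B, S = {1, 4, 6, 7}:
n : 0 1 2 3 4 5 6 7
G : 0 1 0 1 2 0 1 2
G_B(7) = 2.
Combined Grundy value = 0 ⊕ 2 = 2.
A winning move leaves total XOR = 0, i.e. changes one component's Grundy value g to g ⊕ X where X is the current total.
Heap A: need g' = 0⊕2 = 2. Options: 19−6→G=2, 19−7→G=2, 19−9→G=1. Hits: 2.
Heap B: need g' = 2⊕2 = 0. Options: 7−1→G=1, 7−4→G=1, 7−6→G=1, 7−7→G=0. Hits: 1.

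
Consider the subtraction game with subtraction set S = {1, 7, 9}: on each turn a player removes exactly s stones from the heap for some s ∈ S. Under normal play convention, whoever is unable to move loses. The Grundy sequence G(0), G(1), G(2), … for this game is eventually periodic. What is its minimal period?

2

G(0) = 0
G(1) = mex{0} = 1
G(2) = mex{1} = 0
G(3) = mex{0} = 1
G(4) = mex{1} = 0
G(5) = mex{0} = 1
G(6) = mex{1} = 0
G(7) = mex{0,0} = 1
G(8) = mex{1,1} = 0
G(9) = mex{0,0,0} = 1
G(10) = mex{1,1,1} = 0
G(11) = mex{0,0,0} = 1
G(12) = mex{1,1,1} = 0
G(13) = mex{0,0,0} = 1
G(14) = mex{1,1,1} = 0
G(n+2) = G(n) holds for n = 0,…,8 (a full window of length max(S) = 9), so the sequence is purely periodic with period 2.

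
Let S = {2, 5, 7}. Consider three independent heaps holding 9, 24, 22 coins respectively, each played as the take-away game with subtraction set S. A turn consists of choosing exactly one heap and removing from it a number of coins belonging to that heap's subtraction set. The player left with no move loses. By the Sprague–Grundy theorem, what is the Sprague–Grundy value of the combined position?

3

All heaps use S = {2, 5, 7}:
n :  0  1  2  3  4  5  6  7  8  9 10 11 12 13 14 15 16 17 18 19 20 21 22 23 24
G :  0  0  1  1  0  2  1  3  2  2  0  3  1  0  0  1  1  2  2  3  3  2  0  0  1
Heap A: G(9) = 2.
Heap B: G(24) = 1.
Heap C: G(22) = 0.
Combined Grundy value = 2 ⊕ 1 ⊕ 0 = 3.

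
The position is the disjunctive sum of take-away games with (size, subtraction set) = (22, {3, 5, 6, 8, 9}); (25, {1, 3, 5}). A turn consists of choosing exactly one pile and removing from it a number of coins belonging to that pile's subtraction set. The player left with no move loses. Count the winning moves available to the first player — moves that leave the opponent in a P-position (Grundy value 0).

Pile A, S = {3, 5, 6, 8, 9}:
G(0) = 0
G(1) = mex{} = 0
G(2) = mex{} = 0
G(3) = mex{0} = 1
G(4) = mex{0} = 1
G(5) = mex{0,0} = 1
G(6) = mex{1,0,0} = 2
G(7) = mex{1,0,0} = 2
G(8) = mex{1,1,0,0} = 2
G(9) = mex{2,1,1,0,0} = 3
G(10) = mex{2,1,1,0,0} = 3
G(11) = mex{2,2,1,1,0} = 3
G(12) = mex{3,2,2,1,1} = 0
G(13) = mex{3,2,2,1,1} = 0
G(14) = mex{3,3,2,2,1} = 0
G(15) = mex{0,3,3,2,2} = 1
G(16) = mex{0,3,3,2,2} = 1
G(17) = mex{0,0,3,3,2} = 1
G(18) = mex{1,0,0,3,3} = 2
G(19) = mex{1,0,0,3,3} = 2
G(20) = mex{1,1,0,0,3} = 2
G(21) = mex{2,1,1,0,0} = 3
G(22) = mex{2,1,1,0,0} = 3
G_A(22) = 3.
Pile B, S = {1, 3, 5}:
G(0) = 0
G(1) = mex{0} = 1
G(2) = mex{1} = 0
G(3) = mex{0,0} = 1
G(4) = mex{1,1} = 0
G(5) = mex{0,0,0} = 1
G(6) = mex{1,1,1} = 0
G(7) = mex{0,0,0} = 1
G(8) = mex{1,1,1} = 0
G(9) = mex{0,0,0} = 1
G(10) = mex{1,1,1} = 0
G(11) = mex{0,0,0} = 1
G(12) = mex{1,1,1} = 0
G(13) = mex{0,0,0} = 1
G(14) = mex{1,1,1} = 0
G(15) = mex{0,0,0} = 1
G(16) = mex{1,1,1} = 0
G(17) = mex{0,0,0} = 1
G(18) = mex{1,1,1} = 0
G(19) = mex{0,0,0} = 1
G(20) = mex{1,1,1} = 0
G(21) = mex{0,0,0} = 1
G(22) = mex{1,1,1} = 0
G(23) = mex{0,0,0} = 1
G(24) = mex{1,1,1} = 0
G(25) = mex{0,0,0} = 1
G_B(25) = 1.
Combined Grundy value = 3 ⊕ 1 = 2.
A winning move leaves total XOR = 0, i.e. changes one component's Grundy value g to g ⊕ X where X is the current total.
Pile A: need g' = 3⊕2 = 1. Options: 22−3→G=2, 22−5→G=1, 22−6→G=1, 22−8→G=0, 22−9→G=0. Hits: 2.
Pile B: need g' = 1⊕2 = 3. Options: 25−1→G=0, 25−3→G=0, 25−5→G=0. Hits: 0.

2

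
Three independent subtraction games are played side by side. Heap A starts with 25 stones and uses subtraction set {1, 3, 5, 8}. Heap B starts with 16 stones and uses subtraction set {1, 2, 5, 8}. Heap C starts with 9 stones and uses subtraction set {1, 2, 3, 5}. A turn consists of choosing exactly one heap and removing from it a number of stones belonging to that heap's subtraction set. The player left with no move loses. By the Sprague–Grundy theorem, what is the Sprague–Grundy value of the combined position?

2

Heap A, S = {1, 3, 5, 8}:
G(0) = 0
G(1) = mex{0} = 1
G(2) = mex{1} = 0
G(3) = mex{0,0} = 1
G(4) = mex{1,1} = 0
G(5) = mex{0,0,0} = 1
G(6) = mex{1,1,1} = 0
G(7) = mex{0,0,0} = 1
G(8) = mex{1,1,1,0} = 2
G(9) = mex{2,0,0,1} = 3
G(10) = mex{3,1,1,0} = 2
G(11) = mex{2,2,0,1} = 3
G(12) = mex{3,3,1,0} = 2
G(13) = mex{2,2,2,1} = 0
G(14) = mex{0,3,3,0} = 1
G(15) = mex{1,2,2,1} = 0
G(16) = mex{0,0,3,2} = 1
G(17) = mex{1,1,2,3} = 0
G(18) = mex{0,0,0,2} = 1
G(19) = mex{1,1,1,3} = 0
G(20) = mex{0,0,0,2} = 1
G(21) = mex{1,1,1,0} = 2
G(22) = mex{2,0,0,1} = 3
G(23) = mex{3,1,1,0} = 2
G(24) = mex{2,2,0,1} = 3
G(25) = mex{3,3,1,0} = 2
G_A(25) = 2.
Heap B, S = {1, 2, 5, 8}:
n :  0  1  2  3  4  5  6  7  8  9 10 11 12 13 14 15 16
G :  0  1  2  0  1  2  0  1  2  0  1  2  0  1  2  0  1
G_B(16) = 1.
Heap C, S = {1, 2, 3, 5}:
G(0) = 0
G(1) = mex{0} = 1
G(2) = mex{1,0} = 2
G(3) = mex{2,1,0} = 3
G(4) = mex{3,2,1} = 0
G(5) = mex{0,3,2,0} = 1
G(6) = mex{1,0,3,1} = 2
G(7) = mex{2,1,0,2} = 3
G(8) = mex{3,2,1,3} = 0
G(9) = mex{0,3,2,0} = 1
G_C(9) = 1.
Combined Grundy value = 2 ⊕ 1 ⊕ 1 = 2.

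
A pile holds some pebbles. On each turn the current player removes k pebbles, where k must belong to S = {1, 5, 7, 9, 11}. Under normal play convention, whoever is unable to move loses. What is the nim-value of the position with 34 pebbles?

0

n :  0  1  2  3  4  5  6  7  8  9 10 11 12 13 14 15 16 17 18 19 20 21 22 23 24 25 26 27 28 29 30 31 32 33 34
G :  0  1  0  1  0  1  0  1  0  1  0  1  0  1  0  1  0  1  0  1  0  1  0  1  0  1  0  1  0  1  0  1  0  1  0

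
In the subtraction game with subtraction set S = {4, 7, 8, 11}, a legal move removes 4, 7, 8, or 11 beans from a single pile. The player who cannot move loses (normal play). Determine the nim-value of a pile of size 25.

n :  0  1  2  3  4  5  6  7  8  9 10 11 12 13 14 15 16 17 18 19 20 21 22 23 24 25
G :  0  0  0  0  1  1  1  1  2  2  2  2  3  3  3  0  0  0  0  1  1  1  1  2  2  2

2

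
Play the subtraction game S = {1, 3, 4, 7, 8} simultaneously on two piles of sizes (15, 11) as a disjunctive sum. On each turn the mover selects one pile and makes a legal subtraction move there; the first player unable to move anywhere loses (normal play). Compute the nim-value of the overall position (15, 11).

2

All piles use S = {1, 3, 4, 7, 8}:
G(0) = 0
G(1) = mex{0} = 1
G(2) = mex{1} = 0
G(3) = mex{0,0} = 1
G(4) = mex{1,1,0} = 2
G(5) = mex{2,0,1} = 3
G(6) = mex{3,1,0} = 2
G(7) = mex{2,2,1,0} = 3
G(8) = mex{3,3,2,1,0} = 4
G(9) = mex{4,2,3,0,1} = 5
G(10) = mex{5,3,2,1,0} = 4
G(11) = mex{4,4,3,2,1} = 0
G(12) = mex{0,5,4,3,2} = 1
G(13) = mex{1,4,5,2,3} = 0
G(14) = mex{0,0,4,3,2} = 1
G(15) = mex{1,1,0,4,3} = 2
Pile A: G(15) = 2.
Pile B: G(11) = 0.
Combined Grundy value = 2 ⊕ 0 = 2.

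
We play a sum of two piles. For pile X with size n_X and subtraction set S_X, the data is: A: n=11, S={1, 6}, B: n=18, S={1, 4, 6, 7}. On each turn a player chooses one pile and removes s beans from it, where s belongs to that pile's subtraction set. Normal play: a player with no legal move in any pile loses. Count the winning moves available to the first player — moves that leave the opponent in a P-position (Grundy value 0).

Pile A, S = {1, 6}:
G(0) = 0
G(1) = mex{0} = 1
G(2) = mex{1} = 0
G(3) = mex{0} = 1
G(4) = mex{1} = 0
G(5) = mex{0} = 1
G(6) = mex{1,0} = 2
G(7) = mex{2,1} = 0
G(8) = mex{0,0} = 1
G(9) = mex{1,1} = 0
G(10) = mex{0,0} = 1
G(11) = mex{1,1} = 0
G_A(11) = 0.
Pile B, S = {1, 4, 6, 7}:
n :  0  1  2  3  4  5  6  7  8  9 10 11 12 13 14 15 16 17 18
G :  0  1  0  1  2  0  1  2  3  2  0  1  2  0  1  0  1  2  0
G_B(18) = 0.
Combined Grundy value = 0 ⊕ 0 = 0.
A winning move leaves total XOR = 0, i.e. changes one component's Grundy value g to g ⊕ X where X is the current total.
Pile A: target g' = 0⊕0 = 0, but every legal move changes the Grundy value (mex property), so 0 moves.
Pile B: target g' = 0⊕0 = 0, but every legal move changes the Grundy value (mex property), so 0 moves.

0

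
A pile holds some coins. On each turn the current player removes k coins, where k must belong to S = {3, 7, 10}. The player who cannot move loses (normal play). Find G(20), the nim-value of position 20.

n :  0  1  2  3  4  5  6  7  8  9 10 11 12 13 14 15 16 17 18 19 20
G :  0  0  0  1  1  1  0  2  2  1  3  3  2  2  0  0  3  1  1  0  0

0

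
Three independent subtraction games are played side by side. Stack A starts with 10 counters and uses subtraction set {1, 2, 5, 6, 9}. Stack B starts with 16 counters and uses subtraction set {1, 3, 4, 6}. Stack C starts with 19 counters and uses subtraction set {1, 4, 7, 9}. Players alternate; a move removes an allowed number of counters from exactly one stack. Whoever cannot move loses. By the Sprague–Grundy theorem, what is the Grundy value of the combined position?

Stack A, S = {1, 2, 5, 6, 9}:
G(0) = 0
G(1) = mex{0} = 1
G(2) = mex{1,0} = 2
G(3) = mex{2,1} = 0
G(4) = mex{0,2} = 1
G(5) = mex{1,0,0} = 2
G(6) = mex{2,1,1,0} = 3
G(7) = mex{3,2,2,1} = 0
G(8) = mex{0,3,0,2} = 1
G(9) = mex{1,0,1,0,0} = 2
G(10) = mex{2,1,2,1,1} = 0
G_A(10) = 0.
Stack B, S = {1, 3, 4, 6}:
G(0) = 0
G(1) = mex{0} = 1
G(2) = mex{1} = 0
G(3) = mex{0,0} = 1
G(4) = mex{1,1,0} = 2
G(5) = mex{2,0,1} = 3
G(6) = mex{3,1,0,0} = 2
G(7) = mex{2,2,1,1} = 0
G(8) = mex{0,3,2,0} = 1
G(9) = mex{1,2,3,1} = 0
G(10) = mex{0,0,2,2} = 1
G(11) = mex{1,1,0,3} = 2
G(12) = mex{2,0,1,2} = 3
G(13) = mex{3,1,0,0} = 2
G(14) = mex{2,2,1,1} = 0
G(15) = mex{0,3,2,0} = 1
G(16) = mex{1,2,3,1} = 0
G_B(16) = 0.
Stack C, S = {1, 4, 7, 9}:
G(0) = 0
G(1) = mex{0} = 1
G(2) = mex{1} = 0
G(3) = mex{0} = 1
G(4) = mex{1,0} = 2
G(5) = mex{2,1} = 0
G(6) = mex{0,0} = 1
G(7) = mex{1,1,0} = 2
G(8) = mex{2,2,1} = 0
G(9) = mex{0,0,0,0} = 1
G(10) = mex{1,1,1,1} = 0
G(11) = mex{0,2,2,0} = 1
G(12) = mex{1,0,0,1} = 2
G(13) = mex{2,1,1,2} = 0
G(14) = mex{0,0,2,0} = 1
G(15) = mex{1,1,0,1} = 2
G(16) = mex{2,2,1,2} = 0
G(17) = mex{0,0,0,0} = 1
G(18) = mex{1,1,1,1} = 0
G(19) = mex{0,2,2,0} = 1
G_C(19) = 1.
Combined Grundy value = 0 ⊕ 0 ⊕ 1 = 1.

1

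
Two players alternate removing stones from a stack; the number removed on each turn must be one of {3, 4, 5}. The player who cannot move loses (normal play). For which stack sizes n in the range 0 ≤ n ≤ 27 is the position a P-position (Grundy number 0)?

n :  0  1  2  3  4  5  6  7  8  9 10 11 12 13 14 15 16 17 18 19 20 21 22 23 24 25 26 27
G :  0  0  0  1  1  1  2  2  0  0  0  1  1  1  2  2  0  0  0  1  1  1  2  2  0  0  0  1
P-positions are exactly the n with G(n) = 0.

0, 1, 2, 8, 9, 10, 16, 17, 18, 24, 25, 26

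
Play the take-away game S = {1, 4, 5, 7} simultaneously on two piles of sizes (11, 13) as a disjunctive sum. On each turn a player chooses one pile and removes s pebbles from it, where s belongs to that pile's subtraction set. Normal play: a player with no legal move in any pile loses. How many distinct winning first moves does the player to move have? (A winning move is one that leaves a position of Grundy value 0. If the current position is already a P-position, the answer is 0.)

All piles use S = {1, 4, 5, 7}:
n :  0  1  2  3  4  5  6  7  8  9 10 11 12 13
G :  0  1  0  1  2  3  2  3  0  1  0  1  2  3
Pile A: G(11) = 1.
Pile B: G(13) = 3.
Combined Grundy value = 1 ⊕ 3 = 2.
A winning move leaves total XOR = 0, i.e. changes one component's Grundy value g to g ⊕ X where X is the current total.
Pile A: need g' = 1⊕2 = 3. Options: 11−1→G=0, 11−4→G=3, 11−5→G=2, 11−7→G=2. Hits: 1.
Pile B: need g' = 3⊕2 = 1. Options: 13−1→G=2, 13−4→G=1, 13−5→G=0, 13−7→G=2. Hits: 1.

2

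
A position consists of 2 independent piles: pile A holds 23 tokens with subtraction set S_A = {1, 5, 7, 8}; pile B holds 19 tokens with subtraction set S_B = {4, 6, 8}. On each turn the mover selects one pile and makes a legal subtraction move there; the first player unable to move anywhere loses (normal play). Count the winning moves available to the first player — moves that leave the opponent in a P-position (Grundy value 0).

4

Pile A, S = {1, 5, 7, 8}:
n :  0  1  2  3  4  5  6  7  8  9 10 11 12 13 14 15 16 17 18 19 20 21 22 23
G :  0  1  0  1  0  1  0  1  2  3  2  3  2  3  2  0  1  0  1  0  1  0  1  2
G_A(23) = 2.
Pile B, S = {4, 6, 8}:
G(0) = 0
G(1) = mex{} = 0
G(2) = mex{} = 0
G(3) = mex{} = 0
G(4) = mex{0} = 1
G(5) = mex{0} = 1
G(6) = mex{0,0} = 1
G(7) = mex{0,0} = 1
G(8) = mex{1,0,0} = 2
G(9) = mex{1,0,0} = 2
G(10) = mex{1,1,0} = 2
G(11) = mex{1,1,0} = 2
G(12) = mex{2,1,1} = 0
G(13) = mex{2,1,1} = 0
G(14) = mex{2,2,1} = 0
G(15) = mex{2,2,1} = 0
G(16) = mex{0,2,2} = 1
G(17) = mex{0,2,2} = 1
G(18) = mex{0,0,2} = 1
G(19) = mex{0,0,2} = 1
G_B(19) = 1.
Combined Grundy value = 2 ⊕ 1 = 3.
A winning move leaves total XOR = 0, i.e. changes one component's Grundy value g to g ⊕ X where X is the current total.
Pile A: need g' = 2⊕3 = 1. Options: 23−1→G=1, 23−5→G=1, 23−7→G=1, 23−8→G=0. Hits: 3.
Pile B: need g' = 1⊕3 = 2. Options: 19−4→G=0, 19−6→G=0, 19−8→G=2. Hits: 1.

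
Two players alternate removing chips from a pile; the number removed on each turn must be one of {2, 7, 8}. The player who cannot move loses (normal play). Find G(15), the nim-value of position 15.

0

G(0) = 0
G(1) = mex{} = 0
G(2) = mex{0} = 1
G(3) = mex{0} = 1
G(4) = mex{1} = 0
G(5) = mex{1} = 0
G(6) = mex{0} = 1
G(7) = mex{0,0} = 1
G(8) = mex{1,0,0} = 2
G(9) = mex{1,1,0} = 2
G(10) = mex{2,1,1} = 0
G(11) = mex{2,0,1} = 3
G(12) = mex{0,0,0} = 1
G(13) = mex{3,1,0} = 2
G(14) = mex{1,1,1} = 0
G(15) = mex{2,2,1} = 0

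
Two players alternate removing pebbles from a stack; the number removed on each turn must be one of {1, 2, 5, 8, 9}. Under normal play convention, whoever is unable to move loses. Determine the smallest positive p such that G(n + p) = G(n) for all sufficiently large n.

10

G(0) = 0
G(1) = mex{0} = 1
G(2) = mex{1,0} = 2
G(3) = mex{2,1} = 0
G(4) = mex{0,2} = 1
G(5) = mex{1,0,0} = 2
G(6) = mex{2,1,1} = 0
G(7) = mex{0,2,2} = 1
G(8) = mex{1,0,0,0} = 2
G(9) = mex{2,1,1,1,0} = 3
G(10) = mex{3,2,2,2,1} = 0
G(11) = mex{0,3,0,0,2} = 1
G(12) = mex{1,0,1,1,0} = 2
G(13) = mex{2,1,2,2,1} = 0
G(14) = mex{0,2,3,0,2} = 1
G(15) = mex{1,0,0,1,0} = 2
G(16) = mex{2,1,1,2,1} = 0
G(17) = mex{0,2,2,3,2} = 1
G(18) = mex{1,0,0,0,3} = 2
G(19) = mex{2,1,1,1,0} = 3
G(20) = mex{3,2,2,2,1} = 0
G(21) = mex{0,3,0,0,2} = 1
G(n+10) = G(n) holds for n = 0,…,8 (a full window of length max(S) = 9), so the sequence is purely periodic with period 10.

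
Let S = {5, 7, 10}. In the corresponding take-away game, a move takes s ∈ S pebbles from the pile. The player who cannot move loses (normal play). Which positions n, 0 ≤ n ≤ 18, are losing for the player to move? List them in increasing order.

G(0) = 0
G(1) = mex{} = 0
G(2) = mex{} = 0
G(3) = mex{} = 0
G(4) = mex{} = 0
G(5) = mex{0} = 1
G(6) = mex{0} = 1
G(7) = mex{0,0} = 1
G(8) = mex{0,0} = 1
G(9) = mex{0,0} = 1
G(10) = mex{1,0,0} = 2
G(11) = mex{1,0,0} = 2
G(12) = mex{1,1,0} = 2
G(13) = mex{1,1,0} = 2
G(14) = mex{1,1,0} = 2
G(15) = mex{2,1,1} = 0
G(16) = mex{2,1,1} = 0
G(17) = mex{2,2,1} = 0
G(18) = mex{2,2,1} = 0
P-positions are exactly the n with G(n) = 0.

0, 1, 2, 3, 4, 15, 16, 17, 18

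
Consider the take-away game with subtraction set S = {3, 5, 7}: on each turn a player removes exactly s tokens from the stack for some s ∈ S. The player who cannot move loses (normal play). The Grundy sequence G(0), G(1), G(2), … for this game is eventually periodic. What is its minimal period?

10

G(0) = 0
G(1) = mex{} = 0
G(2) = mex{} = 0
G(3) = mex{0} = 1
G(4) = mex{0} = 1
G(5) = mex{0,0} = 1
G(6) = mex{1,0} = 2
G(7) = mex{1,0,0} = 2
G(8) = mex{1,1,0} = 2
G(9) = mex{2,1,0} = 3
G(10) = mex{2,1,1} = 0
G(11) = mex{2,2,1} = 0
G(12) = mex{3,2,1} = 0
G(13) = mex{0,2,2} = 1
G(14) = mex{0,3,2} = 1
G(15) = mex{0,0,2} = 1
G(16) = mex{1,0,3} = 2
G(17) = mex{1,0,0} = 2
G(18) = mex{1,1,0} = 2
G(19) = mex{2,1,0} = 3
G(20) = mex{2,1,1} = 0
G(21) = mex{2,2,1} = 0
G(n+10) = G(n) holds for n = 0,…,6 (a full window of length max(S) = 7), so the sequence is purely periodic with period 10.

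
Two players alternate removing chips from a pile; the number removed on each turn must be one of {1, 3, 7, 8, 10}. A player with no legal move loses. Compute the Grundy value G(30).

0

n :  0  1  2  3  4  5  6  7  8  9 10 11 12 13 14 15 16 17 18 19 20 21 22 23 24 25 26 27 28 29 30
G :  0  1  0  1  0  1  0  1  2  3  2  3  2  3  2  0  1  0  1  0  1  0  1  2  3  2  3  2  3  2  0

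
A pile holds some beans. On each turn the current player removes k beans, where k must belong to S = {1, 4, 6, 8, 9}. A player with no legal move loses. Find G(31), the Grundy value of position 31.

2

G(0) = 0
G(1) = mex{0} = 1
G(2) = mex{1} = 0
G(3) = mex{0} = 1
G(4) = mex{1,0} = 2
G(5) = mex{2,1} = 0
G(6) = mex{0,0,0} = 1
G(7) = mex{1,1,1} = 0
G(8) = mex{0,2,0,0} = 1
G(9) = mex{1,0,1,1,0} = 2
G(10) = mex{2,1,2,0,1} = 3
G(11) = mex{3,0,0,1,0} = 2
G(12) = mex{2,1,1,2,1} = 0
G(13) = mex{0,2,0,0,2} = 1
G(14) = mex{1,3,1,1,0} = 2
G(15) = mex{2,2,2,0,1} = 3
G(16) = mex{3,0,3,1,0} = 2
G(17) = mex{2,1,2,2,1} = 0
G(18) = mex{0,2,0,3,2} = 1
G(19) = mex{1,3,1,2,3} = 0
G(20) = mex{0,2,2,0,2} = 1
G(21) = mex{1,0,3,1,0} = 2
G(22) = mex{2,1,2,2,1} = 0
G(23) = mex{0,0,0,3,2} = 1
G(24) = mex{1,1,1,2,3} = 0
G(25) = mex{0,2,0,0,2} = 1
G(26) = mex{1,0,1,1,0} = 2
G(27) = mex{2,1,2,0,1} = 3
G(28) = mex{3,0,0,1,0} = 2
G(29) = mex{2,1,1,2,1} = 0
G(30) = mex{0,2,0,0,2} = 1
G(31) = mex{1,3,1,1,0} = 2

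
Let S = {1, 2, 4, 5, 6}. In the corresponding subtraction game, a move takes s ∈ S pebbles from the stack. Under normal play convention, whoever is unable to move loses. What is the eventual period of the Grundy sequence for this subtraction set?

n :  0  1  2  3  4  5  6  7  8  9 10 11 12 13 14 15 16 17 18 19 20 21
G :  0  1  2  0  1  2  3  4  5  3  0  1  2  0  1  2  3  4  5  3  0  1
G(n+10) = G(n) holds for n = 0,…,5 (a full window of length max(S) = 6), so the sequence is purely periodic with period 10.

10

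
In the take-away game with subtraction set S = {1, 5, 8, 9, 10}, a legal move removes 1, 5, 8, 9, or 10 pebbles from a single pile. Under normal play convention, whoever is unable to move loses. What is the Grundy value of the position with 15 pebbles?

3

G(0) = 0
G(1) = mex{0} = 1
G(2) = mex{1} = 0
G(3) = mex{0} = 1
G(4) = mex{1} = 0
G(5) = mex{0,0} = 1
G(6) = mex{1,1} = 0
G(7) = mex{0,0} = 1
G(8) = mex{1,1,0} = 2
G(9) = mex{2,0,1,0} = 3
G(10) = mex{3,1,0,1,0} = 2
G(11) = mex{2,0,1,0,1} = 3
G(12) = mex{3,1,0,1,0} = 2
G(13) = mex{2,2,1,0,1} = 3
G(14) = mex{3,3,0,1,0} = 2
G(15) = mex{2,2,1,0,1} = 3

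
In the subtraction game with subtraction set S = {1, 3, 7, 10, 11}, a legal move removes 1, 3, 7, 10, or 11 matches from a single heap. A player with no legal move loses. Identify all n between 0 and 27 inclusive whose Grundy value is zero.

n :  0  1  2  3  4  5  6  7  8  9 10 11 12 13 14 15 16 17 18 19 20 21 22 23 24 25 26 27
G :  0  1  0  1  0  1  0  1  0  1  2  3  2  3  2  3  2  3  2  3  0  1  0  1  0  1  0  1
P-positions are exactly the n with G(n) = 0.

0, 2, 4, 6, 8, 20, 22, 24, 26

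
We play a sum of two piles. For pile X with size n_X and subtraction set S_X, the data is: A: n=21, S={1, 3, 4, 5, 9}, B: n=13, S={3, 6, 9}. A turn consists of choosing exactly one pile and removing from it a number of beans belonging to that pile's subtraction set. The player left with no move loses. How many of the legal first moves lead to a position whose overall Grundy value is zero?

Pile A, S = {1, 3, 4, 5, 9}:
G(0) = 0
G(1) = mex{0} = 1
G(2) = mex{1} = 0
G(3) = mex{0,0} = 1
G(4) = mex{1,1,0} = 2
G(5) = mex{2,0,1,0} = 3
G(6) = mex{3,1,0,1} = 2
G(7) = mex{2,2,1,0} = 3
G(8) = mex{3,3,2,1} = 0
G(9) = mex{0,2,3,2,0} = 1
G(10) = mex{1,3,2,3,1} = 0
G(11) = mex{0,0,3,2,0} = 1
G(12) = mex{1,1,0,3,1} = 2
G(13) = mex{2,0,1,0,2} = 3
G(14) = mex{3,1,0,1,3} = 2
G(15) = mex{2,2,1,0,2} = 3
G(16) = mex{3,3,2,1,3} = 0
G(17) = mex{0,2,3,2,0} = 1
G(18) = mex{1,3,2,3,1} = 0
G(19) = mex{0,0,3,2,0} = 1
G(20) = mex{1,1,0,3,1} = 2
G(21) = mex{2,0,1,0,2} = 3
G_A(21) = 3.
Pile B, S = {3, 6, 9}:
n :  0  1  2  3  4  5  6  7  8  9 10 11 12 13
G :  0  0  0  1  1  1  2  2  2  3  3  3  0  0
G_B(13) = 0.
Combined Grundy value = 3 ⊕ 0 = 3.
A winning move leaves total XOR = 0, i.e. changes one component's Grundy value g to g ⊕ X where X is the current total.
Pile A: need g' = 3⊕3 = 0. Options: 21−1→G=2, 21−3→G=0, 21−4→G=1, 21−5→G=0, 21−9→G=2. Hits: 2.
Pile B: need g' = 0⊕3 = 3. Options: 13−3→G=3, 13−6→G=2, 13−9→G=1. Hits: 1.

3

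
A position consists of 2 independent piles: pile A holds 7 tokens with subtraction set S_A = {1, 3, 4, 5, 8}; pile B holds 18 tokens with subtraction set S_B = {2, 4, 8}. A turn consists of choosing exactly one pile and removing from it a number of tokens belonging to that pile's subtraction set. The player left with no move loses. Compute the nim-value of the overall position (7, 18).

Pile A, S = {1, 3, 4, 5, 8}:
G(0) = 0
G(1) = mex{0} = 1
G(2) = mex{1} = 0
G(3) = mex{0,0} = 1
G(4) = mex{1,1,0} = 2
G(5) = mex{2,0,1,0} = 3
G(6) = mex{3,1,0,1} = 2
G(7) = mex{2,2,1,0} = 3
G_A(7) = 3.
Pile B, S = {2, 4, 8}:
G(0) = 0
G(1) = mex{} = 0
G(2) = mex{0} = 1
G(3) = mex{0} = 1
G(4) = mex{1,0} = 2
G(5) = mex{1,0} = 2
G(6) = mex{2,1} = 0
G(7) = mex{2,1} = 0
G(8) = mex{0,2,0} = 1
G(9) = mex{0,2,0} = 1
G(10) = mex{1,0,1} = 2
G(11) = mex{1,0,1} = 2
G(12) = mex{2,1,2} = 0
G(13) = mex{2,1,2} = 0
G(14) = mex{0,2,0} = 1
G(15) = mex{0,2,0} = 1
G(16) = mex{1,0,1} = 2
G(17) = mex{1,0,1} = 2
G(18) = mex{2,1,2} = 0
G_B(18) = 0.
Combined Grundy value = 3 ⊕ 0 = 3.

3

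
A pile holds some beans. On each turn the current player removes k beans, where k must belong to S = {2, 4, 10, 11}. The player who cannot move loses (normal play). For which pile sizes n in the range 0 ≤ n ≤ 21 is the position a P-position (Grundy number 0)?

0, 1, 6, 7, 13, 14, 19, 20

n :  0  1  2  3  4  5  6  7  8  9 10 11 12 13 14 15 16 17 18 19 20 21
G :  0  0  1  1  2  2  0  0  1  1  2  2  3  0  0  1  1  2  2  0  0  1
P-positions are exactly the n with G(n) = 0.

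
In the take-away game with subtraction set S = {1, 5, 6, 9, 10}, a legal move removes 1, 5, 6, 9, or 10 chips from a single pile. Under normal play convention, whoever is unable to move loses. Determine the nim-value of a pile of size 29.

n :  0  1  2  3  4  5  6  7  8  9 10 11 12 13 14 15 16 17 18 19 20 21 22 23 24 25 26 27 28 29
G :  0  1  0  1  0  1  2  3  2  3  2  3  4  5  4  0  1  0  1  0  1  2  3  2  3  2  3  4  5  4

4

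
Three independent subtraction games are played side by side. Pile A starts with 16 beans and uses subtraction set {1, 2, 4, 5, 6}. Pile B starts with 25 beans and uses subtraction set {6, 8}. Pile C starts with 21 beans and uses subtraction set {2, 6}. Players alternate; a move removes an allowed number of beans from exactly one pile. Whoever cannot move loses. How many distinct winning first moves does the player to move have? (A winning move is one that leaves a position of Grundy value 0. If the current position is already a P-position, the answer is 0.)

2

Pile A, S = {1, 2, 4, 5, 6}:
G(0) = 0
G(1) = mex{0} = 1
G(2) = mex{1,0} = 2
G(3) = mex{2,1} = 0
G(4) = mex{0,2,0} = 1
G(5) = mex{1,0,1,0} = 2
G(6) = mex{2,1,2,1,0} = 3
G(7) = mex{3,2,0,2,1} = 4
G(8) = mex{4,3,1,0,2} = 5
G(9) = mex{5,4,2,1,0} = 3
G(10) = mex{3,5,3,2,1} = 0
G(11) = mex{0,3,4,3,2} = 1
G(12) = mex{1,0,5,4,3} = 2
G(13) = mex{2,1,3,5,4} = 0
G(14) = mex{0,2,0,3,5} = 1
G(15) = mex{1,0,1,0,3} = 2
G(16) = mex{2,1,2,1,0} = 3
G_A(16) = 3.
Pile B, S = {6, 8}:
n :  0  1  2  3  4  5  6  7  8  9 10 11 12 13 14 15 16 17 18 19 20 21 22 23 24 25
G :  0  0  0  0  0  0  1  1  1  1  1  1  2  2  0  0  0  0  0  0  1  1  1  1  1  1
G_B(25) = 1.
Pile C, S = {2, 6}:
G(0) = 0
G(1) = mex{} = 0
G(2) = mex{0} = 1
G(3) = mex{0} = 1
G(4) = mex{1} = 0
G(5) = mex{1} = 0
G(6) = mex{0,0} = 1
G(7) = mex{0,0} = 1
G(8) = mex{1,1} = 0
G(9) = mex{1,1} = 0
G(10) = mex{0,0} = 1
G(11) = mex{0,0} = 1
G(12) = mex{1,1} = 0
G(13) = mex{1,1} = 0
G(14) = mex{0,0} = 1
G(15) = mex{0,0} = 1
G(16) = mex{1,1} = 0
G(17) = mex{1,1} = 0
G(18) = mex{0,0} = 1
G(19) = mex{0,0} = 1
G(20) = mex{1,1} = 0
G(21) = mex{1,1} = 0
G_C(21) = 0.
Combined Grundy value = 3 ⊕ 1 ⊕ 0 = 2.
A winning move leaves total XOR = 0, i.e. changes one component's Grundy value g to g ⊕ X where X is the current total.
Pile A: need g' = 3⊕2 = 1. Options: 16−1→G=2, 16−2→G=1, 16−4→G=2, 16−5→G=1, 16−6→G=0. Hits: 2.
Pile B: need g' = 1⊕2 = 3. Options: 25−6→G=0, 25−8→G=0. Hits: 0.
Pile C: need g' = 0⊕2 = 2. Options: 21−2→G=1, 21−6→G=1. Hits: 0.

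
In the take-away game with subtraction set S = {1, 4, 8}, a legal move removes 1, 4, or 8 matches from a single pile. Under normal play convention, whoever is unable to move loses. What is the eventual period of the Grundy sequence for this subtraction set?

G(0) = 0
G(1) = mex{0} = 1
G(2) = mex{1} = 0
G(3) = mex{0} = 1
G(4) = mex{1,0} = 2
G(5) = mex{2,1} = 0
G(6) = mex{0,0} = 1
G(7) = mex{1,1} = 0
G(8) = mex{0,2,0} = 1
G(9) = mex{1,0,1} = 2
G(10) = mex{2,1,0} = 3
G(11) = mex{3,0,1} = 2
G(12) = mex{2,1,2} = 0
G(13) = mex{0,2,0} = 1
G(14) = mex{1,3,1} = 0
G(15) = mex{0,2,0} = 1
G(16) = mex{1,0,1} = 2
G(17) = mex{2,1,2} = 0
G(18) = mex{0,0,3} = 1
G(19) = mex{1,1,2} = 0
G(20) = mex{0,2,0} = 1
G(21) = mex{1,0,1} = 2
G(22) = mex{2,1,0} = 3
G(23) = mex{3,0,1} = 2
G(24) = mex{2,1,2} = 0
G(25) = mex{0,2,0} = 1
G(n+12) = G(n) holds for n = 0,…,7 (a full window of length max(S) = 8), so the sequence is purely periodic with period 12.

12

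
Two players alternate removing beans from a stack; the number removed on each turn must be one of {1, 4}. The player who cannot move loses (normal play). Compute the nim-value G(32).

G(0) = 0
G(1) = mex{0} = 1
G(2) = mex{1} = 0
G(3) = mex{0} = 1
G(4) = mex{1,0} = 2
G(5) = mex{2,1} = 0
G(6) = mex{0,0} = 1
G(7) = mex{1,1} = 0
G(8) = mex{0,2} = 1
G(9) = mex{1,0} = 2
G(10) = mex{2,1} = 0
G(11) = mex{0,0} = 1
G(12) = mex{1,1} = 0
G(13) = mex{0,2} = 1
G(14) = mex{1,0} = 2
G(15) = mex{2,1} = 0
G(16) = mex{0,0} = 1
G(17) = mex{1,1} = 0
G(18) = mex{0,2} = 1
G(19) = mex{1,0} = 2
G(20) = mex{2,1} = 0
G(21) = mex{0,0} = 1
G(22) = mex{1,1} = 0
G(23) = mex{0,2} = 1
G(24) = mex{1,0} = 2
G(25) = mex{2,1} = 0
G(26) = mex{0,0} = 1
G(27) = mex{1,1} = 0
G(28) = mex{0,2} = 1
G(29) = mex{1,0} = 2
G(30) = mex{2,1} = 0
G(31) = mex{0,0} = 1
G(32) = mex{1,1} = 0

0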